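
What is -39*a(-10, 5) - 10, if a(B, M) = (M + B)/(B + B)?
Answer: -79/4 ≈ -19.750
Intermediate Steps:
a(B, M) = (B + M)/(2*B) (a(B, M) = (B + M)/((2*B)) = (B + M)*(1/(2*B)) = (B + M)/(2*B))
-39*a(-10, 5) - 10 = -39*(-10 + 5)/(2*(-10)) - 10 = -39*(-1)*(-5)/(2*10) - 10 = -39*¼ - 10 = -39/4 - 10 = -79/4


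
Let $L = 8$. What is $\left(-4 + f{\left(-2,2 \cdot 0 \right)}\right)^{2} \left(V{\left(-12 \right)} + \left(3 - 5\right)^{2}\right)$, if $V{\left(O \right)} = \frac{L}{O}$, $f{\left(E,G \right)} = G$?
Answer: $\frac{160}{3} \approx 53.333$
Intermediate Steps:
$V{\left(O \right)} = \frac{8}{O}$
$\left(-4 + f{\left(-2,2 \cdot 0 \right)}\right)^{2} \left(V{\left(-12 \right)} + \left(3 - 5\right)^{2}\right) = \left(-4 + 2 \cdot 0\right)^{2} \left(\frac{8}{-12} + \left(3 - 5\right)^{2}\right) = \left(-4 + 0\right)^{2} \left(8 \left(- \frac{1}{12}\right) + \left(-2\right)^{2}\right) = \left(-4\right)^{2} \left(- \frac{2}{3} + 4\right) = 16 \cdot \frac{10}{3} = \frac{160}{3}$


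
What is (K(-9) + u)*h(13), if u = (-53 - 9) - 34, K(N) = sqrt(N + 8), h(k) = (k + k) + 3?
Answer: -2784 + 29*I ≈ -2784.0 + 29.0*I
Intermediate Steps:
h(k) = 3 + 2*k (h(k) = 2*k + 3 = 3 + 2*k)
K(N) = sqrt(8 + N)
u = -96 (u = -62 - 34 = -96)
(K(-9) + u)*h(13) = (sqrt(8 - 9) - 96)*(3 + 2*13) = (sqrt(-1) - 96)*(3 + 26) = (I - 96)*29 = (-96 + I)*29 = -2784 + 29*I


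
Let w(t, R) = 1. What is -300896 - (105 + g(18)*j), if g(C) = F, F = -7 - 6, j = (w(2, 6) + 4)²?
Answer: -300676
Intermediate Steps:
j = 25 (j = (1 + 4)² = 5² = 25)
F = -13
g(C) = -13
-300896 - (105 + g(18)*j) = -300896 - (105 - 13*25) = -300896 - (105 - 325) = -300896 - 1*(-220) = -300896 + 220 = -300676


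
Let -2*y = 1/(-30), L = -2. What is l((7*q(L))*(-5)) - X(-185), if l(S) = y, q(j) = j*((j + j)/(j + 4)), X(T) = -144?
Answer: 8641/60 ≈ 144.02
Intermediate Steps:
q(j) = 2*j²/(4 + j) (q(j) = j*((2*j)/(4 + j)) = j*(2*j/(4 + j)) = 2*j²/(4 + j))
y = 1/60 (y = -½/(-30) = -½*(-1/30) = 1/60 ≈ 0.016667)
l(S) = 1/60
l((7*q(L))*(-5)) - X(-185) = 1/60 - 1*(-144) = 1/60 + 144 = 8641/60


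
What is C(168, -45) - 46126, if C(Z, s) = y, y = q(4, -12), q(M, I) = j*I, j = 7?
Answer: -46210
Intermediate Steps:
q(M, I) = 7*I
y = -84 (y = 7*(-12) = -84)
C(Z, s) = -84
C(168, -45) - 46126 = -84 - 46126 = -46210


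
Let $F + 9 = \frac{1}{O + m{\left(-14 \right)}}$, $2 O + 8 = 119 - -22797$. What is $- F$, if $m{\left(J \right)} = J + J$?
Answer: $\frac{102833}{11426} \approx 8.9999$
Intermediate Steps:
$O = 11454$ ($O = -4 + \frac{119 - -22797}{2} = -4 + \frac{119 + 22797}{2} = -4 + \frac{1}{2} \cdot 22916 = -4 + 11458 = 11454$)
$m{\left(J \right)} = 2 J$
$F = - \frac{102833}{11426}$ ($F = -9 + \frac{1}{11454 + 2 \left(-14\right)} = -9 + \frac{1}{11454 - 28} = -9 + \frac{1}{11426} = - \frac{102833}{11426} \approx -8.9999$)
$- F = \left(-1\right) \left(- \frac{102833}{11426}\right) = \frac{102833}{11426}$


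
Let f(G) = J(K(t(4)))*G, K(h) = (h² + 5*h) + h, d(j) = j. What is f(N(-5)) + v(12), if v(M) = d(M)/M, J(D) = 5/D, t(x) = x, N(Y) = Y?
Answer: 3/8 ≈ 0.37500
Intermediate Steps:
K(h) = h² + 6*h
v(M) = 1 (v(M) = M/M = 1)
f(G) = G/8 (f(G) = (5/((4*(6 + 4))))*G = (5/((4*10)))*G = (5/40)*G = (5*(1/40))*G = G/8)
f(N(-5)) + v(12) = (⅛)*(-5) + 1 = -5/8 + 1 = 3/8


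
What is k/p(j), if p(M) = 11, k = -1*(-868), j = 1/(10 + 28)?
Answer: 868/11 ≈ 78.909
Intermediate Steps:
j = 1/38 ≈ 0.026316
k = 868
k/p(j) = 868/11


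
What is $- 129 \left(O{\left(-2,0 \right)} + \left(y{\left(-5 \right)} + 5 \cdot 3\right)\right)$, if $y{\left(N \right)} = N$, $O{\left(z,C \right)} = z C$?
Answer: $-1290$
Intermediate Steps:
$O{\left(z,C \right)} = C z$
$- 129 \left(O{\left(-2,0 \right)} + \left(y{\left(-5 \right)} + 5 \cdot 3\right)\right) = - 129 \left(0 \left(-2\right) + \left(-5 + 5 \cdot 3\right)\right) = - 129 \left(0 + \left(-5 + 15\right)\right) = - 129 \left(0 + 10\right) = \left(-129\right) 10 = -1290$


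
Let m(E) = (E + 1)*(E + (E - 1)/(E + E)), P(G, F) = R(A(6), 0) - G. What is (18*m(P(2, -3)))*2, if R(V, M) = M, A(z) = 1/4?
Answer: 45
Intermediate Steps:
A(z) = ¼
P(G, F) = -G (P(G, F) = 0 - G = -G)
m(E) = (1 + E)*(E + (-1 + E)/(2*E)) (m(E) = (1 + E)*(E + (-1 + E)/((2*E))) = (1 + E)*(E + (-1 + E)*(1/(2*E))) = (1 + E)*(E + (-1 + E)/(2*E)))
(18*m(P(2, -3)))*2 = (18*((-1 + (-1*2)²*(3 + 2*(-1*2)))/(2*((-1*2)))))*2 = (18*((½)*(-1 + (-2)²*(3 + 2*(-2)))/(-2)))*2 = (18*((½)*(-½)*(-1 + 4*(3 - 4))))*2 = (18*((½)*(-½)*(-1 + 4*(-1))))*2 = (18*((½)*(-½)*(-1 - 4)))*2 = (18*((½)*(-½)*(-5)))*2 = (18*(5/4))*2 = (45/2)*2 = 45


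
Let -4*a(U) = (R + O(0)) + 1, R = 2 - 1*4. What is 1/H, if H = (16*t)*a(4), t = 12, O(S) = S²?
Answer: 1/48 ≈ 0.020833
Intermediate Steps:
R = -2 (R = 2 - 4 = -2)
a(U) = ¼ (a(U) = -((-2 + 0²) + 1)/4 = -((-2 + 0) + 1)/4 = -(-2 + 1)/4 = -¼*(-1) = ¼)
H = 48 (H = (16*12)*(¼) = 192*(¼) = 48)
1/H = 1/48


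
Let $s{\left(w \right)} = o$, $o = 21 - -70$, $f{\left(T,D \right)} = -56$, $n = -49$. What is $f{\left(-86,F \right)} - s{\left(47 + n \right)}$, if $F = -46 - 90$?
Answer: $-147$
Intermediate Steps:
$F = -136$ ($F = -46 - 90 = -136$)
$o = 91$ ($o = 21 + 70 = 91$)
$s{\left(w \right)} = 91$
$f{\left(-86,F \right)} - s{\left(47 + n \right)} = -56 - 91 = -147$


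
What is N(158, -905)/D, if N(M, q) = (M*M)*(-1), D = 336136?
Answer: -6241/84034 ≈ -0.074268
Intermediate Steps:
N(M, q) = -M² (N(M, q) = M²*(-1) = -M²)
N(158, -905)/D = -1*158²/336136 = -1*24964*(1/336136) = -24964*1/336136 = -6241/84034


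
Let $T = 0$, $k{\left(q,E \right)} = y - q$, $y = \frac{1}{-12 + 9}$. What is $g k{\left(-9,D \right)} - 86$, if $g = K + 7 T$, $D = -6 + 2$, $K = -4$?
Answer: $- \frac{362}{3} \approx -120.67$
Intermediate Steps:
$y = - \frac{1}{3}$ ($y = \frac{1}{-3} = - \frac{1}{3} \approx -0.33333$)
$D = -4$
$k{\left(q,E \right)} = - \frac{1}{3} - q$
$g = -4$ ($g = -4 + 7 \cdot 0 = -4 + 0 = -4$)
$g k{\left(-9,D \right)} - 86 = - 4 \left(- \frac{1}{3} - -9\right) - 86 = - 4 \left(- \frac{1}{3} + 9\right) - 86 = \left(-4\right) \frac{26}{3} - 86 = - \frac{104}{3} - 86 = - \frac{362}{3}$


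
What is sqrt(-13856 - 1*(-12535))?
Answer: I*sqrt(1321) ≈ 36.346*I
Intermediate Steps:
sqrt(-13856 - 1*(-12535)) = sqrt(-13856 + 12535) = sqrt(-1321) = I*sqrt(1321)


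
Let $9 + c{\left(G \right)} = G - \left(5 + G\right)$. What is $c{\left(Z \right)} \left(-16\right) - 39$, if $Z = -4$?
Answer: $185$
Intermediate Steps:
$c{\left(G \right)} = -14$ ($c{\left(G \right)} = -9 + \left(G - \left(5 + G\right)\right) = -9 - 5 = -14$)
$c{\left(Z \right)} \left(-16\right) - 39 = \left(-14\right) \left(-16\right) - 39 = 224 - 39 = 185$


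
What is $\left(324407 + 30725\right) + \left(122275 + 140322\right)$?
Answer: $617729$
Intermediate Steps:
$\left(324407 + 30725\right) + \left(122275 + 140322\right) = 355132 + 262597 = 617729$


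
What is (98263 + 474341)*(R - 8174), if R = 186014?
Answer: 101831895360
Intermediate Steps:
(98263 + 474341)*(R - 8174) = (98263 + 474341)*(186014 - 8174) = 572604*177840 = 101831895360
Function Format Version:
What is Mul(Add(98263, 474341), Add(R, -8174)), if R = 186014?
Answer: 101831895360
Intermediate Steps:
Mul(Add(98263, 474341), Add(R, -8174)) = Mul(Add(98263, 474341), Add(186014, -8174)) = Mul(572604, 177840) = 101831895360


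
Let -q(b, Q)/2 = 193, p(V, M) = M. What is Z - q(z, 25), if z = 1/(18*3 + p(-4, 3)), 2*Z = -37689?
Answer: -36917/2 ≈ -18459.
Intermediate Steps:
Z = -37689/2 (Z = (½)*(-37689) = -37689/2 ≈ -18845.)
z = 1/57 (z = 1/(18*3 + 3) = 1/(54 + 3) = 1/57 ≈ 0.017544)
q(b, Q) = -386 (q(b, Q) = -2*193 = -386)
Z - q(z, 25) = -37689/2 - 1*(-386) = -37689/2 + 386 = -36917/2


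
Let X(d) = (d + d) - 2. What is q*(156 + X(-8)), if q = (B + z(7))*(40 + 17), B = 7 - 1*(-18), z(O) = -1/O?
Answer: 1368684/7 ≈ 1.9553e+5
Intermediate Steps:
X(d) = -2 + 2*d (X(d) = 2*d - 2 = -2 + 2*d)
B = 25 (B = 7 + 18 = 25)
q = 9918/7 (q = (25 - 1/7)*(40 + 17) = (25 - 1*⅐)*57 = (25 - ⅐)*57 = (174/7)*57 = 9918/7 ≈ 1416.9)
q*(156 + X(-8)) = 9918*(156 + (-2 + 2*(-8)))/7 = 9918*(156 + (-2 - 16))/7 = 9918*(156 - 18)/7 = (9918/7)*138 = 1368684/7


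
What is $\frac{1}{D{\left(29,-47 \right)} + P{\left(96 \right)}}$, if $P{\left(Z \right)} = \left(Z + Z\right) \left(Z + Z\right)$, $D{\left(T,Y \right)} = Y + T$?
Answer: $\frac{1}{36846} \approx 2.714 \cdot 10^{-5}$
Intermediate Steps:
$D{\left(T,Y \right)} = T + Y$
$P{\left(Z \right)} = 4 Z^{2}$ ($P{\left(Z \right)} = 2 Z 2 Z = 4 Z^{2}$)
$\frac{1}{D{\left(29,-47 \right)} + P{\left(96 \right)}} = \frac{1}{\left(29 - 47\right) + 4 \cdot 96^{2}} = \frac{1}{-18 + 4 \cdot 9216} = \frac{1}{-18 + 36864} = \frac{1}{36846}$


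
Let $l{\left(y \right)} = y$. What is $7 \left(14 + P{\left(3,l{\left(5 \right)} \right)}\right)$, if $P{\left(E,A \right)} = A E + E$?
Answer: $224$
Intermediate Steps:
$P{\left(E,A \right)} = E + A E$
$7 \left(14 + P{\left(3,l{\left(5 \right)} \right)}\right) = 7 \left(14 + 3 \left(1 + 5\right)\right) = 7 \left(14 + 3 \cdot 6\right) = 7 \left(14 + 18\right) = 7 \cdot 32 = 224$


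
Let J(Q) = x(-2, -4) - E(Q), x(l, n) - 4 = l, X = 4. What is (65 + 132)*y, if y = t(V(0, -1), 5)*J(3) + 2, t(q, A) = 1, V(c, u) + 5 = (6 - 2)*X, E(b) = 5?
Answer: -197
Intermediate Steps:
x(l, n) = 4 + l
V(c, u) = 11 (V(c, u) = -5 + (6 - 2)*4 = -5 + 4*4 = -5 + 16 = 11)
J(Q) = -3 (J(Q) = (4 - 2) - 1*5 = 2 - 5 = -3)
y = -1 (y = 1*(-3) + 2 = -3 + 2 = -1)
(65 + 132)*y = (65 + 132)*(-1) = 197*(-1) = -197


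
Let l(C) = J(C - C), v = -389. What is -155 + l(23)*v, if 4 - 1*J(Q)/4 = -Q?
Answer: -6379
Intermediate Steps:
J(Q) = 16 + 4*Q (J(Q) = 16 - (-4)*Q = 16 + 4*Q)
l(C) = 16 (l(C) = 16 + 4*(C - C) = 16 + 4*0 = 16 + 0 = 16)
-155 + l(23)*v = -155 + 16*(-389) = -155 - 6224 = -6379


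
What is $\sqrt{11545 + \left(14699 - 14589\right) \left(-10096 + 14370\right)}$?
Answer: $\sqrt{481685} \approx 694.04$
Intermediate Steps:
$\sqrt{11545 + \left(14699 - 14589\right) \left(-10096 + 14370\right)} = \sqrt{11545 + 110 \cdot 4274} = \sqrt{11545 + 470140} = \sqrt{481685}$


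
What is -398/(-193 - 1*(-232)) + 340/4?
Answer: 2917/39 ≈ 74.795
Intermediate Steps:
-398/(-193 - 1*(-232)) + 340/4 = -398/(-193 + 232) + 340*(¼) = -398/39 + 85 = 2917/39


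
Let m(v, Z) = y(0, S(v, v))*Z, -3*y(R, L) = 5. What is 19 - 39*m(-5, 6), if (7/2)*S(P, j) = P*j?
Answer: 409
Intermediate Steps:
S(P, j) = 2*P*j/7 (S(P, j) = 2*(P*j)/7 = 2*P*j/7)
y(R, L) = -5/3 (y(R, L) = -⅓*5 = -5/3)
m(v, Z) = -5*Z/3
19 - 39*m(-5, 6) = 19 - (-65)*6 = 19 - 39*(-10) = 19 + 390 = 409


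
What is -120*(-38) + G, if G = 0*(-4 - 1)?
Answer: 4560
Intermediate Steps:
G = 0 (G = 0*(-5) = 0)
-120*(-38) + G = -120*(-38) + 0 = 4560 + 0 = 4560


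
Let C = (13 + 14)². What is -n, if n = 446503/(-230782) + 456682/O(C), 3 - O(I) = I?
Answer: 52859073251/83773866 ≈ 630.97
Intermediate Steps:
C = 729 (C = 27² = 729)
O(I) = 3 - I
n = -52859073251/83773866 (n = 446503/(-230782) + 456682/(3 - 1*729) = 446503*(-1/230782) + 456682/(3 - 729) = -446503/230782 + 456682/(-726) = -446503/230782 + 456682*(-1/726) = -446503/230782 - 228341/363 = -52859073251/83773866 ≈ -630.97)
-n = -1*(-52859073251/83773866) = 52859073251/83773866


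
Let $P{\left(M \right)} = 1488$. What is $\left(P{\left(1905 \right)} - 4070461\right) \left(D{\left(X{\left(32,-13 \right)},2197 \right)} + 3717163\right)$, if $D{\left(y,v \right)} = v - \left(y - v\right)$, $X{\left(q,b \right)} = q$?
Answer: $-15142784743825$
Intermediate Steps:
$D{\left(y,v \right)} = - y + 2 v$ ($D{\left(y,v \right)} = v + \left(v - y\right) = - y + 2 v$)
$\left(P{\left(1905 \right)} - 4070461\right) \left(D{\left(X{\left(32,-13 \right)},2197 \right)} + 3717163\right) = \left(1488 - 4070461\right) \left(\left(\left(-1\right) 32 + 2 \cdot 2197\right) + 3717163\right) = - 4068973 \left(\left(-32 + 4394\right) + 3717163\right) = - 4068973 \left(4362 + 3717163\right) = \left(-4068973\right) 3721525 = -15142784743825$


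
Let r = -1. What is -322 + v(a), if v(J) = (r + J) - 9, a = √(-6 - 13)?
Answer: -332 + I*√19 ≈ -332.0 + 4.3589*I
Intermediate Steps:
a = I*√19 (a = √(-19) = I*√19 ≈ 4.3589*I)
v(J) = -10 + J (v(J) = (-1 + J) - 9 = -10 + J)
-322 + v(a) = -322 + (-10 + I*√19) = -332 + I*√19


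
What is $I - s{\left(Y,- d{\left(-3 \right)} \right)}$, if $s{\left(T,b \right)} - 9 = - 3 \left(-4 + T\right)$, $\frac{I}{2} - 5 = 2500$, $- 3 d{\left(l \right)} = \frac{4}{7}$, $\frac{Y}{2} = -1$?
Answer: $4983$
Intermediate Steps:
$Y = -2$ ($Y = 2 \left(-1\right) = -2$)
$d{\left(l \right)} = - \frac{4}{21}$ ($d{\left(l \right)} = - \frac{4 \cdot \frac{1}{7}}{3} = \left(- \frac{1}{3}\right) \frac{4}{7} = - \frac{4}{21}$)
$I = 5010$ ($I = 10 + 2 \cdot 2500 = 10 + 5000 = 5010$)
$s{\left(T,b \right)} = 21 - 3 T$ ($s{\left(T,b \right)} = 9 - 3 \left(-4 + T\right) = 9 - \left(-12 + 3 T\right) = 21 - 3 T$)
$I - s{\left(Y,- d{\left(-3 \right)} \right)} = 5010 - \left(21 - -6\right) = 5010 - \left(21 + 6\right) = 5010 - 27 = 4983$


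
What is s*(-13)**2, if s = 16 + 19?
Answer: 5915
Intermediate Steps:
s = 35
s*(-13)**2 = 35*(-13)**2 = 35*169 = 5915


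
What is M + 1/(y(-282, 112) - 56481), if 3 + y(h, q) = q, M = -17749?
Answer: -1000546629/56372 ≈ -17749.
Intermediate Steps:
y(h, q) = -3 + q
M + 1/(y(-282, 112) - 56481) = -17749 + 1/((-3 + 112) - 56481) = -17749 + 1/(109 - 56481) = -17749 + 1/(-56372) = -17749 - 1/56372 = -1000546629/56372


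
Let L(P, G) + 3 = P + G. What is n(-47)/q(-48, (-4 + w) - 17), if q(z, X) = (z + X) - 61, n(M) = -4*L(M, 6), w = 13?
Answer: -176/117 ≈ -1.5043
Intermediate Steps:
L(P, G) = -3 + G + P (L(P, G) = -3 + (P + G) = -3 + (G + P) = -3 + G + P)
n(M) = -12 - 4*M (n(M) = -4*(-3 + 6 + M) = -4*(3 + M) = -12 - 4*M)
q(z, X) = -61 + X + z (q(z, X) = (X + z) - 61 = -61 + X + z)
n(-47)/q(-48, (-4 + w) - 17) = (-12 - 4*(-47))/(-61 + ((-4 + 13) - 17) - 48) = (-12 + 188)/(-61 + (9 - 17) - 48) = 176/(-61 - 8 - 48) = 176/(-117) = 176*(-1/117) = -176/117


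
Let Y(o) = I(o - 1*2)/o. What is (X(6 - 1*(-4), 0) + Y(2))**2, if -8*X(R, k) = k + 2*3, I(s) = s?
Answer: 9/16 ≈ 0.56250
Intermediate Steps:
X(R, k) = -3/4 - k/8 (X(R, k) = -(k + 2*3)/8 = -(k + 6)/8 = -(6 + k)/8 = -3/4 - k/8)
Y(o) = (-2 + o)/o (Y(o) = (o - 1*2)/o = (o - 2)/o = (-2 + o)/o)
(X(6 - 1*(-4), 0) + Y(2))**2 = ((-3/4 - 1/8*0) + (-2 + 2)/2)**2 = ((-3/4 + 0) + (1/2)*0)**2 = (-3/4 + 0)**2 = (-3/4)**2 = 9/16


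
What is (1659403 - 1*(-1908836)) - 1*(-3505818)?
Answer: 7074057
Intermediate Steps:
(1659403 - 1*(-1908836)) - 1*(-3505818) = (1659403 + 1908836) + 3505818 = 3568239 + 3505818 = 7074057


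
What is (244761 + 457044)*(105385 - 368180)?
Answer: -184430844975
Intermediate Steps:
(244761 + 457044)*(105385 - 368180) = 701805*(-262795) = -184430844975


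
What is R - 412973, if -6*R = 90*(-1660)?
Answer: -388073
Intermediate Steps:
R = 24900 (R = -15*(-1660) = -1/6*(-149400) = 24900)
R - 412973 = 24900 - 412973 = -388073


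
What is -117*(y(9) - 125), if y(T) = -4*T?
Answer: 18837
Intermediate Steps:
-117*(y(9) - 125) = -117*(-4*9 - 125) = -117*(-36 - 125) = -117*(-161) = 18837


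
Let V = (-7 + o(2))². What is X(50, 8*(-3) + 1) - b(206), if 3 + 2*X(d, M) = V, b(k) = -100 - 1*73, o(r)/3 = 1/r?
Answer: 1493/8 ≈ 186.63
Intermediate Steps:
o(r) = 3/r
b(k) = -173 (b(k) = -100 - 73 = -173)
V = 121/4 (V = (-7 + 3/2)² = (-11/2)² = 121/4 ≈ 30.250)
X(d, M) = 109/8 (X(d, M) = -3/2 + (½)*(121/4) = -3/2 + 121/8 = 109/8)
X(50, 8*(-3) + 1) - b(206) = 109/8 - 1*(-173) = 109/8 + 173 = 1493/8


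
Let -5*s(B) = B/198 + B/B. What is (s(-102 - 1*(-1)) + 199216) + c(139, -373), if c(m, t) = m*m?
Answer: 216351533/990 ≈ 2.1854e+5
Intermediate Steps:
c(m, t) = m²
s(B) = -⅕ - B/990 (s(B) = -(B/198 + B/B)/5 = -(B*(1/198) + 1)/5 = -(B/198 + 1)/5 = -(1 + B/198)/5 = -⅕ - B/990)
(s(-102 - 1*(-1)) + 199216) + c(139, -373) = ((-⅕ - (-102 - 1*(-1))/990) + 199216) + 139² = ((-⅕ - (-102 + 1)/990) + 199216) + 19321 = ((-⅕ - 1/990*(-101)) + 199216) + 19321 = ((-⅕ + 101/990) + 199216) + 19321 = (-97/990 + 199216) + 19321 = 197223743/990 + 19321 = 216351533/990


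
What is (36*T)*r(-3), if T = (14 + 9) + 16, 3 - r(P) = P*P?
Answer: -8424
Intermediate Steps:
r(P) = 3 - P² (r(P) = 3 - P*P = 3 - P²)
T = 39 (T = 23 + 16 = 39)
(36*T)*r(-3) = (36*39)*(3 - 1*(-3)²) = 1404*(3 - 1*9) = 1404*(3 - 9) = 1404*(-6) = -8424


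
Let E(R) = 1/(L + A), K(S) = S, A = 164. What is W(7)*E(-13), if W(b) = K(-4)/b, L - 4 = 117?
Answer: -4/1995 ≈ -0.0020050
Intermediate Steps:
L = 121 (L = 4 + 117 = 121)
W(b) = -4/b
E(R) = 1/285 (E(R) = 1/(121 + 164) = 1/285)
W(7)*E(-13) = -4/7*(1/285) = -4*1/7*(1/285) = -4/7*1/285 = -4/1995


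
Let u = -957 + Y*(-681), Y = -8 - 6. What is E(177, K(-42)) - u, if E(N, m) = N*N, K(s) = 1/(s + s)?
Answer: 22752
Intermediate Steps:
K(s) = 1/(2*s)
E(N, m) = N**2
Y = -14 (Y = -8 - 1*6 = -8 - 6 = -14)
u = 8577 (u = -957 - 14*(-681) = -957 + 9534 = 8577)
E(177, K(-42)) - u = 177**2 - 1*8577 = 31329 - 8577 = 22752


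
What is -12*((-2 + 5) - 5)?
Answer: 24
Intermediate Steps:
-12*((-2 + 5) - 5) = -12*(3 - 5) = -12*(-2) = 24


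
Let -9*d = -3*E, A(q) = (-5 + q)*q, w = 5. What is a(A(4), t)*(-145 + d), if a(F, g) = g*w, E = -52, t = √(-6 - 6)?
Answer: -4870*I*√3/3 ≈ -2811.7*I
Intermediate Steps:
t = 2*I*√3 (t = √(-12) = 2*I*√3 ≈ 3.4641*I)
A(q) = q*(-5 + q)
a(F, g) = 5*g (a(F, g) = g*5 = 5*g)
d = -52/3 (d = -(-1)*(-52)/3 = -⅑*156 = -52/3 ≈ -17.333)
a(A(4), t)*(-145 + d) = (5*(2*I*√3))*(-145 - 52/3) = (10*I*√3)*(-487/3) = -4870*I*√3/3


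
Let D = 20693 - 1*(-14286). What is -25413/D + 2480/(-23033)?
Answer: -21680179/25989397 ≈ -0.83419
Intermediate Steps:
D = 34979 (D = 20693 + 14286 = 34979)
-25413/D + 2480/(-23033) = -25413/34979 + 2480/(-23033) = -25413*1/34979 + 2480*(-1/23033) = -25413/34979 - 80/743 = -21680179/25989397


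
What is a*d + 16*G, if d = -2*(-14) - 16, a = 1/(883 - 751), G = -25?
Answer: -4399/11 ≈ -399.91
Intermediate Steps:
a = 1/132 ≈ 0.0075758
d = 12 (d = 28 - 16 = 12)
a*d + 16*G = (1/132)*12 + 16*(-25) = 1/11 - 400 = -4399/11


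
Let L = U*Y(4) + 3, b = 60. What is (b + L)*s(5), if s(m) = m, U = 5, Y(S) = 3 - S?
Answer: 290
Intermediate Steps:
L = -2 (L = 5*(3 - 1*4) + 3 = 5*(3 - 4) + 3 = 5*(-1) + 3 = -5 + 3 = -2)
(b + L)*s(5) = (60 - 2)*5 = 58*5 = 290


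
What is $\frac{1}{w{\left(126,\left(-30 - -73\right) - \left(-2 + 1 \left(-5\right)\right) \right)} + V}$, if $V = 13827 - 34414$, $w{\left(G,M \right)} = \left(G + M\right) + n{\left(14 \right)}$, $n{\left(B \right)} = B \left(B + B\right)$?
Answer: $- \frac{1}{20019} \approx -4.9953 \cdot 10^{-5}$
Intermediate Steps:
$n{\left(B \right)} = 2 B^{2}$ ($n{\left(B \right)} = B 2 B = 2 B^{2}$)
$w{\left(G,M \right)} = 392 + G + M$ ($w{\left(G,M \right)} = \left(G + M\right) + 2 \cdot 14^{2} = \left(G + M\right) + 2 \cdot 196 = \left(G + M\right) + 392 = 392 + G + M$)
$V = -20587$ ($V = 13827 - 34414 = -20587$)
$\frac{1}{w{\left(126,\left(-30 - -73\right) - \left(-2 + 1 \left(-5\right)\right) \right)} + V} = \frac{1}{\left(392 + 126 - \left(-45 - 5\right)\right) - 20587} = \frac{1}{\left(392 + 126 + \left(\left(-30 + 73\right) - \left(-2 - 5\right)\right)\right) - 20587} = \frac{1}{\left(392 + 126 + \left(43 - -7\right)\right) - 20587} = \frac{1}{\left(392 + 126 + \left(43 + 7\right)\right) - 20587} = \frac{1}{\left(392 + 126 + 50\right) - 20587} = \frac{1}{568 - 20587} = \frac{1}{-20019} = - \frac{1}{20019}$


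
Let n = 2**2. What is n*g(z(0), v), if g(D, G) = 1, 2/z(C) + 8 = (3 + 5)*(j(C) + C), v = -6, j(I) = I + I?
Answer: 4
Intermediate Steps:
j(I) = 2*I
z(C) = 2/(-8 + 24*C) (z(C) = 2/(-8 + (3 + 5)*(2*C + C)) = 2/(-8 + 8*(3*C)) = 2/(-8 + 24*C))
n = 4
n*g(z(0), v) = 4*1 = 4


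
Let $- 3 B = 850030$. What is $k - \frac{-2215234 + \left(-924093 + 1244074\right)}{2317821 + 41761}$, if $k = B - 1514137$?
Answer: $- \frac{12723901033903}{7078746} \approx -1.7975 \cdot 10^{6}$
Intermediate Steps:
$B = - \frac{850030}{3}$ ($B = \left(- \frac{1}{3}\right) 850030 = - \frac{850030}{3} \approx -2.8334 \cdot 10^{5}$)
$k = - \frac{5392441}{3}$ ($k = - \frac{850030}{3} - 1514137 = - \frac{5392441}{3} \approx -1.7975 \cdot 10^{6}$)
$k - \frac{-2215234 + \left(-924093 + 1244074\right)}{2317821 + 41761} = - \frac{5392441}{3} - \frac{-2215234 + \left(-924093 + 1244074\right)}{2317821 + 41761} = - \frac{5392441}{3} - \frac{-2215234 + 319981}{2359582} = - \frac{5392441}{3} - \left(-1895253\right) \frac{1}{2359582} = - \frac{5392441}{3} - - \frac{1895253}{2359582} = - \frac{5392441}{3} + \frac{1895253}{2359582} = - \frac{12723901033903}{7078746}$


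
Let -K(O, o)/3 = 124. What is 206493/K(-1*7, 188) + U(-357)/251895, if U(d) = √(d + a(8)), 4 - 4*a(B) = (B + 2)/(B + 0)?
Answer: -68831/124 + I*√5701/1007580 ≈ -555.09 + 7.4937e-5*I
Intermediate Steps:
a(B) = 1 - (2 + B)/(4*B) (a(B) = 1 - (B + 2)/(4*(B + 0)) = 1 - (2 + B)/(4*B))
U(d) = √(11/16 + d) (U(d) = √(d + (¼)*(-2 + 3*8)/8) = √(d + (¼)*(⅛)*(-2 + 24)) = √(d + (¼)*(⅛)*22) = √(d + 11/16) = √(11/16 + d))
K(O, o) = -372 (K(O, o) = -3*124 = -372)
206493/K(-1*7, 188) + U(-357)/251895 = 206493/(-372) + (√(11 + 16*(-357))/4)/251895 = 206493*(-1/372) + (√(11 - 5712)/4)*(1/251895) = -68831/124 + (√(-5701)/4)*(1/251895) = -68831/124 + ((I*√5701)/4)*(1/251895) = -68831/124 + (I*√5701/4)*(1/251895) = -68831/124 + I*√5701/1007580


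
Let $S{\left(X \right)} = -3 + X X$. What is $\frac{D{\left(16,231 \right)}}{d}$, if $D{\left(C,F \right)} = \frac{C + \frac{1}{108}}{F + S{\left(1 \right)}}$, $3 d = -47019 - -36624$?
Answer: $- \frac{247}{12242340} \approx -2.0176 \cdot 10^{-5}$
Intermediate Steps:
$S{\left(X \right)} = -3 + X^{2}$
$d = -3465$ ($d = \frac{-47019 - -36624}{3} = \frac{-47019 + 36624}{3} = \frac{1}{3} \left(-10395\right) = -3465$)
$D{\left(C,F \right)} = \frac{\frac{1}{108} + C}{-2 + F}$ ($D{\left(C,F \right)} = \frac{C + \frac{1}{108}}{F - \left(3 - 1^{2}\right)} = \frac{C + \frac{1}{108}}{F + \left(-3 + 1\right)} = \frac{\frac{1}{108} + C}{F - 2} = \frac{\frac{1}{108} + C}{-2 + F}$)
$\frac{D{\left(16,231 \right)}}{d} = \frac{\frac{1}{-2 + 231} \left(\frac{1}{108} + 16\right)}{-3465} = \frac{1}{229} \cdot \frac{1729}{108} \left(- \frac{1}{3465}\right) = \frac{1729}{24732} \left(- \frac{1}{3465}\right) = - \frac{247}{12242340}$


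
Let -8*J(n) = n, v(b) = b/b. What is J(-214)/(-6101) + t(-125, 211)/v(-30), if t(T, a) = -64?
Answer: -1561963/24404 ≈ -64.004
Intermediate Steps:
v(b) = 1
J(n) = -n/8
J(-214)/(-6101) + t(-125, 211)/v(-30) = -1/8*(-214)/(-6101) - 64/1 = (107/4)*(-1/6101) - 64*1 = -107/24404 - 64 = -1561963/24404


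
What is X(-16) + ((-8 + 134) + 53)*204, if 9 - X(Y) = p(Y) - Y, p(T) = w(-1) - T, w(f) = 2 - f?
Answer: 36490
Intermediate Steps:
p(T) = 3 - T (p(T) = (2 - 1*(-1)) - T = (2 + 1) - T = 3 - T)
X(Y) = 6 + 2*Y (X(Y) = 9 - ((3 - Y) - Y) = 9 - (3 - 2*Y) = 9 + (-3 + 2*Y) = 6 + 2*Y)
X(-16) + ((-8 + 134) + 53)*204 = (6 + 2*(-16)) + ((-8 + 134) + 53)*204 = (6 - 32) + (126 + 53)*204 = -26 + 179*204 = -26 + 36516 = 36490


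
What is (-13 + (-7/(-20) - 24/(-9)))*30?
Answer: -599/2 ≈ -299.50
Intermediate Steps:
(-13 + (-7/(-20) - 24/(-9)))*30 = (-13 + (-7*(-1/20) - 24*(-1/9)))*30 = (-13 + (7/20 + 8/3))*30 = (-13 + 181/60)*30 = -599/60*30 = -599/2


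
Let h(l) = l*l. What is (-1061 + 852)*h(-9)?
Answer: -16929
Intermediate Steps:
h(l) = l**2
(-1061 + 852)*h(-9) = (-1061 + 852)*(-9)**2 = -209*81 = -16929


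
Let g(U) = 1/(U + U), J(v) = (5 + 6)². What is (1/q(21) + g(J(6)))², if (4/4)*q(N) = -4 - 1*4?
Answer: 13689/937024 ≈ 0.014609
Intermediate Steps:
J(v) = 121 (J(v) = 11² = 121)
g(U) = 1/(2*U)
q(N) = -8 (q(N) = -4 - 1*4 = -4 - 4 = -8)
(1/q(21) + g(J(6)))² = (1/(-8) + (½)/121)² = (-⅛ + (½)*(1/121))² = (-⅛ + 1/242)² = (-117/968)² = 13689/937024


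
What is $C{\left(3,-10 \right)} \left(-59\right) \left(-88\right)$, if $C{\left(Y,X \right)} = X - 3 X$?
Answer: $103840$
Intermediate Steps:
$C{\left(Y,X \right)} = - 2 X$
$C{\left(3,-10 \right)} \left(-59\right) \left(-88\right) = \left(-2\right) \left(-10\right) \left(-59\right) \left(-88\right) = 20 \left(-59\right) \left(-88\right) = \left(-1180\right) \left(-88\right) = 103840$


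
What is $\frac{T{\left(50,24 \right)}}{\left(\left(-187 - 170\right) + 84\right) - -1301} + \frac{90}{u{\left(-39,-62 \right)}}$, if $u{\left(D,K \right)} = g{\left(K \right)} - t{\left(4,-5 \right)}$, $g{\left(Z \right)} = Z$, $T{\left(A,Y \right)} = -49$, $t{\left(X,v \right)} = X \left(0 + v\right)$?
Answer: $- \frac{15763}{7196} \approx -2.1905$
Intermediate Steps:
$t{\left(X,v \right)} = X v$
$u{\left(D,K \right)} = 20 + K$ ($u{\left(D,K \right)} = K - 4 \left(-5\right) = K - -20 = K + 20 = 20 + K$)
$\frac{T{\left(50,24 \right)}}{\left(\left(-187 - 170\right) + 84\right) - -1301} + \frac{90}{u{\left(-39,-62 \right)}} = - \frac{49}{\left(\left(-187 - 170\right) + 84\right) - -1301} + \frac{90}{20 - 62} = - \frac{49}{\left(-357 + 84\right) + 1301} + \frac{90}{-42} = - \frac{49}{-273 + 1301} + 90 \left(- \frac{1}{42}\right) = - \frac{49}{1028} - \frac{15}{7} = - \frac{15763}{7196}$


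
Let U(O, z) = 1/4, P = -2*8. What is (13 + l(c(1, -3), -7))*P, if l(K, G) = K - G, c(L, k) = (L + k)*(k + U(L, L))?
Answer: -408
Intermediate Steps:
P = -16
U(O, z) = ¼
c(L, k) = (¼ + k)*(L + k) (c(L, k) = (L + k)*(k + ¼) = (L + k)*(¼ + k) = (¼ + k)*(L + k))
(13 + l(c(1, -3), -7))*P = (13 + (((-3)² + (¼)*1 + (¼)*(-3) + 1*(-3)) - 1*(-7)))*(-16) = (13 + ((9 + ¼ - ¾ - 3) + 7))*(-16) = (13 + (11/2 + 7))*(-16) = (13 + 25/2)*(-16) = (51/2)*(-16) = -408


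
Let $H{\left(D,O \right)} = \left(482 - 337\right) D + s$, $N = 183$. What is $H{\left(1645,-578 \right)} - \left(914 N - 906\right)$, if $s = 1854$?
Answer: $74023$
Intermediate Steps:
$H{\left(D,O \right)} = 1854 + 145 D$ ($H{\left(D,O \right)} = \left(482 - 337\right) D + 1854 = 145 D + 1854 = 1854 + 145 D$)
$H{\left(1645,-578 \right)} - \left(914 N - 906\right) = \left(1854 + 145 \cdot 1645\right) - \left(914 \cdot 183 - 906\right) = \left(1854 + 238525\right) - \left(167262 - 906\right) = 240379 - 166356 = 74023$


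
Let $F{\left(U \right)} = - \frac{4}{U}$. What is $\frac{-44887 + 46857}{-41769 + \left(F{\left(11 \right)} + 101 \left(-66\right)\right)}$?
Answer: $- \frac{21670}{532789} \approx -0.040673$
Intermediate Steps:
$\frac{-44887 + 46857}{-41769 + \left(F{\left(11 \right)} + 101 \left(-66\right)\right)} = \frac{-44887 + 46857}{-41769 - \left(6666 + \frac{4}{11}\right)} = \frac{1970}{-41769 - \frac{73330}{11}} = \frac{1970}{- \frac{532789}{11}} = 1970 \left(- \frac{11}{532789}\right) = - \frac{21670}{532789}$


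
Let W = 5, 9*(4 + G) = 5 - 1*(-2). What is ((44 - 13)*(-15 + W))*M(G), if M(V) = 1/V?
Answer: 2790/29 ≈ 96.207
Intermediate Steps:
G = -29/9 (G = -4 + (5 - 1*(-2))/9 = -4 + (5 + 2)/9 = -4 + (⅑)*7 = -4 + 7/9 = -29/9 ≈ -3.2222)
((44 - 13)*(-15 + W))*M(G) = ((44 - 13)*(-15 + 5))/(-29/9) = (31*(-10))*(-9/29) = -310*(-9/29) = 2790/29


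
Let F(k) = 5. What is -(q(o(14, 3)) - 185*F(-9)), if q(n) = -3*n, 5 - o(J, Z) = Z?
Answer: 931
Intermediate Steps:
o(J, Z) = 5 - Z
-(q(o(14, 3)) - 185*F(-9)) = -(-3*(5 - 1*3) - 185*5) = -(-3*(5 - 3) - 925) = -(-3*2 - 925) = -(-6 - 925) = -1*(-931) = 931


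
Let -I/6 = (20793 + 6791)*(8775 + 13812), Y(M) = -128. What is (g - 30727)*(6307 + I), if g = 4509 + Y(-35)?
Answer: 98487474525186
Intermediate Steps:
g = 4381 (g = 4509 - 128 = 4381)
I = -3738238848 (I = -6*(20793 + 6791)*(8775 + 13812) = -165504*22587 = -6*623039808 = -3738238848)
(g - 30727)*(6307 + I) = (4381 - 30727)*(6307 - 3738238848) = -26346*(-3738232541) = 98487474525186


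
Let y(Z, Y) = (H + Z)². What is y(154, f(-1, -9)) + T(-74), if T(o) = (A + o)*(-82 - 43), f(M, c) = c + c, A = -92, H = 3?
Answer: 45399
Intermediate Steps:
f(M, c) = 2*c
T(o) = 11500 - 125*o (T(o) = (-92 + o)*(-82 - 43) = (-92 + o)*(-125) = 11500 - 125*o)
y(Z, Y) = (3 + Z)²
y(154, f(-1, -9)) + T(-74) = (3 + 154)² + (11500 - 125*(-74)) = 157² + (11500 + 9250) = 24649 + 20750 = 45399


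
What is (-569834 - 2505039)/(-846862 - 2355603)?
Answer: 3074873/3202465 ≈ 0.96016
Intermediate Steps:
(-569834 - 2505039)/(-846862 - 2355603) = -3074873/(-3202465) = -3074873*(-1/3202465) = 3074873/3202465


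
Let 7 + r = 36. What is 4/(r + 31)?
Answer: 1/15 ≈ 0.066667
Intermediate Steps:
r = 29 (r = -7 + 36 = 29)
4/(r + 31) = 4/(29 + 31) = 4/60 = 4*(1/60) = 1/15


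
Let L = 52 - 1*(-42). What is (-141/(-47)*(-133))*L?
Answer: -37506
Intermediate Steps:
L = 94 (L = 52 + 42 = 94)
(-141/(-47)*(-133))*L = (-141/(-47)*(-133))*94 = (-141*(-1/47)*(-133))*94 = (3*(-133))*94 = -399*94 = -37506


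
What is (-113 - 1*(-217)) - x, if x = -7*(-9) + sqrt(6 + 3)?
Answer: 38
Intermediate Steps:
x = 66 (x = 63 + sqrt(9) = 63 + 3 = 66)
(-113 - 1*(-217)) - x = (-113 - 1*(-217)) - 1*66 = (-113 + 217) - 66 = 104 - 66 = 38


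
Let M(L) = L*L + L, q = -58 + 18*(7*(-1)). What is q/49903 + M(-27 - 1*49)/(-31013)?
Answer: -290153492/1547641739 ≈ -0.18748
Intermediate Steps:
q = -184 (q = -58 + 18*(-7) = -58 - 126 = -184)
M(L) = L + L² (M(L) = L² + L = L + L²)
q/49903 + M(-27 - 1*49)/(-31013) = -184/49903 + ((-27 - 1*49)*(1 + (-27 - 1*49)))/(-31013) = -184*1/49903 + ((-27 - 49)*(1 + (-27 - 49)))*(-1/31013) = -184/49903 - 76*(1 - 76)*(-1/31013) = -184/49903 - 76*(-75)*(-1/31013) = -184/49903 + 5700*(-1/31013) = -184/49903 - 5700/31013 = -290153492/1547641739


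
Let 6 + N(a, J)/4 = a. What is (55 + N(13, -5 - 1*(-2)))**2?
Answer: 6889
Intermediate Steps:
N(a, J) = -24 + 4*a
(55 + N(13, -5 - 1*(-2)))**2 = (55 + (-24 + 4*13))**2 = (55 + (-24 + 52))**2 = (55 + 28)**2 = 83**2 = 6889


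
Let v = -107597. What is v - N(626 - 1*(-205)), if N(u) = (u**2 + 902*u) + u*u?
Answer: -2238281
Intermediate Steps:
N(u) = 2*u**2 + 902*u (N(u) = (u**2 + 902*u) + u**2 = 2*u**2 + 902*u)
v - N(626 - 1*(-205)) = -107597 - 2*(626 - 1*(-205))*(451 + (626 - 1*(-205))) = -107597 - 2*(626 + 205)*(451 + (626 + 205)) = -107597 - 2*831*(451 + 831) = -107597 - 2*831*1282 = -107597 - 1*2130684 = -107597 - 2130684 = -2238281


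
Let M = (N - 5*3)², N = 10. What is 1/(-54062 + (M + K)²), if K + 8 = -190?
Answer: -1/24133 ≈ -4.1437e-5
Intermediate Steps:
K = -198 (K = -8 - 190 = -198)
M = 25 (M = (10 - 5*3)² = (10 - 15)² = (-5)² = 25)
1/(-54062 + (M + K)²) = 1/(-54062 + (25 - 198)²) = 1/(-54062 + (-173)²) = 1/(-54062 + 29929) = 1/(-24133) = -1/24133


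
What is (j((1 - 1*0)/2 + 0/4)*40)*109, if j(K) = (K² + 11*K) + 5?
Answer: 46870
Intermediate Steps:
j(K) = 5 + K² + 11*K
(j((1 - 1*0)/2 + 0/4)*40)*109 = ((5 + ((1 - 1*0)/2 + 0/4)² + 11*((1 - 1*0)/2 + 0/4))*40)*109 = ((5 + ((1 + 0)*(½) + 0*(¼))² + 11*((1 + 0)*(½) + 0*(¼)))*40)*109 = ((5 + (1*(½) + 0)² + 11*(1*(½) + 0))*40)*109 = ((5 + (½ + 0)² + 11*(½ + 0))*40)*109 = ((5 + (½)² + 11*(½))*40)*109 = ((5 + ¼ + 11/2)*40)*109 = ((43/4)*40)*109 = 430*109 = 46870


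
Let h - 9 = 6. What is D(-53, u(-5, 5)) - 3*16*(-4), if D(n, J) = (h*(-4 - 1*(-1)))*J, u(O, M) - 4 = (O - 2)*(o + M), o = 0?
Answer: 1587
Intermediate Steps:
h = 15 (h = 9 + 6 = 15)
u(O, M) = 4 + M*(-2 + O) (u(O, M) = 4 + (O - 2)*(0 + M) = 4 + (-2 + O)*M = 4 + M*(-2 + O))
D(n, J) = -45*J (D(n, J) = (15*(-4 - 1*(-1)))*J = (15*(-4 + 1))*J = (15*(-3))*J = -45*J)
D(-53, u(-5, 5)) - 3*16*(-4) = -45*(4 - 2*5 + 5*(-5)) - 3*16*(-4) = -45*(4 - 10 - 25) - 48*(-4) = -45*(-31) - 1*(-192) = 1395 + 192 = 1587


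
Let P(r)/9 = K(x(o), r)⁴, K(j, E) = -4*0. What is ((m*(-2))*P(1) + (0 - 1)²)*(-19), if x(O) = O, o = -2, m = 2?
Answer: -19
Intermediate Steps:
K(j, E) = 0
P(r) = 0 (P(r) = 9*0⁴ = 9*0 = 0)
((m*(-2))*P(1) + (0 - 1)²)*(-19) = ((2*(-2))*0 + (0 - 1)²)*(-19) = (-4*0 + (-1)²)*(-19) = (0 + 1)*(-19) = 1*(-19) = -19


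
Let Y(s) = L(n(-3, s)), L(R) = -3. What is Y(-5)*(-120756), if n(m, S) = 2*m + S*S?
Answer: 362268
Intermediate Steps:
n(m, S) = S**2 + 2*m (n(m, S) = 2*m + S**2 = S**2 + 2*m)
Y(s) = -3
Y(-5)*(-120756) = -3*(-120756) = 362268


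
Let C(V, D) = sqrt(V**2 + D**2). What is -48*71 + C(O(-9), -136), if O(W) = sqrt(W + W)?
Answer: -3408 + sqrt(18478) ≈ -3272.1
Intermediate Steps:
O(W) = sqrt(2)*sqrt(W) (O(W) = sqrt(2*W) = sqrt(2)*sqrt(W))
C(V, D) = sqrt(D**2 + V**2)
-48*71 + C(O(-9), -136) = -48*71 + sqrt((-136)**2 + (sqrt(2)*sqrt(-9))**2) = -3408 + sqrt(18496 + (sqrt(2)*(3*I))**2) = -3408 + sqrt(18496 + (3*I*sqrt(2))**2) = -3408 + sqrt(18496 - 18) = -3408 + sqrt(18478)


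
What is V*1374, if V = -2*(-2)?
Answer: 5496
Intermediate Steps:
V = 4
V*1374 = 4*1374 = 5496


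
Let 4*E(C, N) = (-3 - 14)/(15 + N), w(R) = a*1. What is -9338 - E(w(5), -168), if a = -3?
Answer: -336169/36 ≈ -9338.0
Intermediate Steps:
w(R) = -3 (w(R) = -3*1 = -3)
E(C, N) = -17/(4*(15 + N)) (E(C, N) = ((-3 - 14)/(15 + N))/4 = (-17/(15 + N))/4 = -17/(4*(15 + N)))
-9338 - E(w(5), -168) = -9338 - (-17)/(60 + 4*(-168)) = -9338 - (-17)/(60 - 672) = -9338 - (-17)/(-612) = -9338 - (-17)*(-1)/612 = -9338 - 1*1/36 = -9338 - 1/36 = -336169/36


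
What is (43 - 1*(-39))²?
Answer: 6724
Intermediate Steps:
(43 - 1*(-39))² = (43 + 39)² = 82² = 6724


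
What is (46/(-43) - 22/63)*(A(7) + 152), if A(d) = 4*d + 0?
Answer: -76880/301 ≈ -255.42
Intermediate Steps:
A(d) = 4*d
(46/(-43) - 22/63)*(A(7) + 152) = (46/(-43) - 22/63)*(4*7 + 152) = (46*(-1/43) - 22*1/63)*(28 + 152) = (-46/43 - 22/63)*180 = -3844/2709*180 = -76880/301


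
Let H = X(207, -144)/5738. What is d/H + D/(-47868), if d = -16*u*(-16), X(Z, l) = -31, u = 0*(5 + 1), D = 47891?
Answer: -47891/47868 ≈ -1.0005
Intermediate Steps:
u = 0 (u = 0*6 = 0)
d = 0 (d = -16*0*(-16) = 0*(-16) = 0)
H = -31/5738 ≈ -0.0054026
d/H + D/(-47868) = 0/(-31/5738) + 47891/(-47868) = 0*(-5738/31) + 47891*(-1/47868) = 0 - 47891/47868 = -47891/47868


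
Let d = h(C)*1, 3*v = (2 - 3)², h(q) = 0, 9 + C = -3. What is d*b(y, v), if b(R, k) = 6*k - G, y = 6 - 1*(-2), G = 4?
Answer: 0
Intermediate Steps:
C = -12 (C = -9 - 3 = -12)
v = ⅓ (v = (2 - 3)²/3 = (⅓)*(-1)² = (⅓)*1 = ⅓ ≈ 0.33333)
d = 0 (d = 0*1 = 0)
y = 8 (y = 6 + 2 = 8)
b(R, k) = -4 + 6*k (b(R, k) = 6*k - 1*4 = 6*k - 4 = -4 + 6*k)
d*b(y, v) = 0*(-4 + 6*(⅓)) = 0*(-4 + 2) = 0*(-2) = 0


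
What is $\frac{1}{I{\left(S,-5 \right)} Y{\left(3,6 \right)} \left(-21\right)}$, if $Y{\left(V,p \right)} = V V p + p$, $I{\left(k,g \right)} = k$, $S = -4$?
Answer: $\frac{1}{5040} \approx 0.00019841$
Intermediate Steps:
$Y{\left(V,p \right)} = p + p V^{2}$ ($Y{\left(V,p \right)} = V^{2} p + p = p V^{2} + p = p + p V^{2}$)
$\frac{1}{I{\left(S,-5 \right)} Y{\left(3,6 \right)} \left(-21\right)} = \frac{1}{- 4 \cdot 6 \left(1 + 3^{2}\right) \left(-21\right)} = \frac{1}{- 4 \cdot 6 \left(1 + 9\right) \left(-21\right)} = \frac{1}{- 4 \cdot 6 \cdot 10 \left(-21\right)} = \frac{1}{\left(-4\right) 60 \left(-21\right)} = \frac{1}{\left(-240\right) \left(-21\right)} = \frac{1}{5040}$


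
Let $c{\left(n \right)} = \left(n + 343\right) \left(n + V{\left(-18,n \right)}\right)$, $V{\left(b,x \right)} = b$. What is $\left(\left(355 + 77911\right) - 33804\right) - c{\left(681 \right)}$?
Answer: $-634450$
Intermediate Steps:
$c{\left(n \right)} = \left(-18 + n\right) \left(343 + n\right)$ ($c{\left(n \right)} = \left(n + 343\right) \left(n - 18\right) = \left(343 + n\right) \left(-18 + n\right) = \left(-18 + n\right) \left(343 + n\right)$)
$\left(\left(355 + 77911\right) - 33804\right) - c{\left(681 \right)} = \left(\left(355 + 77911\right) - 33804\right) - \left(-6174 + 681^{2} + 325 \cdot 681\right) = \left(78266 - 33804\right) - \left(-6174 + 463761 + 221325\right) = 44462 - 678912 = -634450$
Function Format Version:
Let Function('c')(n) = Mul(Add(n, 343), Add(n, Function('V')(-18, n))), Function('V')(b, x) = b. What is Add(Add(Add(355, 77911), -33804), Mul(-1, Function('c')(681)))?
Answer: -634450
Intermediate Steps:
Function('c')(n) = Mul(Add(-18, n), Add(343, n)) (Function('c')(n) = Mul(Add(n, 343), Add(n, -18)) = Mul(Add(343, n), Add(-18, n)) = Mul(Add(-18, n), Add(343, n)))
Add(Add(Add(355, 77911), -33804), Mul(-1, Function('c')(681))) = Add(Add(Add(355, 77911), -33804), Mul(-1, Add(-6174, Pow(681, 2), Mul(325, 681)))) = Add(Add(78266, -33804), Mul(-1, Add(-6174, 463761, 221325))) = Add(44462, Mul(-1, 678912)) = Add(44462, -678912) = -634450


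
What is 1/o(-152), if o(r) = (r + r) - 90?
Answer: -1/394 ≈ -0.0025381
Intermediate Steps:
o(r) = -90 + 2*r (o(r) = 2*r - 90 = -90 + 2*r)
1/o(-152) = 1/(-90 + 2*(-152)) = 1/(-90 - 304) = 1/(-394) = -1/394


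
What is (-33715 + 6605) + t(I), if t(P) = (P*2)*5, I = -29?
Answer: -27400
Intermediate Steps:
t(P) = 10*P (t(P) = (2*P)*5 = 10*P)
(-33715 + 6605) + t(I) = (-33715 + 6605) + 10*(-29) = -27110 - 290 = -27400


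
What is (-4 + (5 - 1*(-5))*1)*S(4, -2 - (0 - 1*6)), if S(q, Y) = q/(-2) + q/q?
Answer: -6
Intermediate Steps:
S(q, Y) = 1 - q/2 (S(q, Y) = q*(-½) + 1 = -q/2 + 1 = 1 - q/2)
(-4 + (5 - 1*(-5))*1)*S(4, -2 - (0 - 1*6)) = (-4 + (5 - 1*(-5))*1)*(1 - ½*4) = (-4 + (5 + 5)*1)*(1 - 2) = (-4 + 10*1)*(-1) = (-4 + 10)*(-1) = 6*(-1) = -6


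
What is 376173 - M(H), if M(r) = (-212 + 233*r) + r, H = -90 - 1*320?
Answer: 472325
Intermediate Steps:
H = -410 (H = -90 - 320 = -410)
M(r) = -212 + 234*r
376173 - M(H) = 376173 - (-212 + 234*(-410)) = 376173 - (-212 - 95940) = 376173 - 1*(-96152) = 376173 + 96152 = 472325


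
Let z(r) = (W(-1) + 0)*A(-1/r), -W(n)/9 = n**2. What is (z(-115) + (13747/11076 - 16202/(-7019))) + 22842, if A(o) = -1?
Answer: 1776768531389/77742444 ≈ 22855.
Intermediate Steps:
W(n) = -9*n**2
z(r) = 9 (z(r) = (-9*(-1)**2 + 0)*(-1) = (-9*1 + 0)*(-1) = (-9 + 0)*(-1) = -9*(-1) = 9)
(z(-115) + (13747/11076 - 16202/(-7019))) + 22842 = (9 + (13747/11076 - 16202/(-7019))) + 22842 = (9 + (13747*(1/11076) - 16202*(-1/7019))) + 22842 = (9 + (13747/11076 + 16202/7019)) + 22842 = (9 + 275943545/77742444) + 22842 = 975625541/77742444 + 22842 = 1776768531389/77742444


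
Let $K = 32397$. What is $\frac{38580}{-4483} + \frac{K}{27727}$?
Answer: $- \frac{924471909}{124300141} \approx -7.4374$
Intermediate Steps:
$\frac{38580}{-4483} + \frac{K}{27727} = \frac{38580}{-4483} + \frac{32397}{27727} = 38580 \left(- \frac{1}{4483}\right) + 32397 \cdot \frac{1}{27727} = - \frac{38580}{4483} + \frac{32397}{27727} = - \frac{924471909}{124300141}$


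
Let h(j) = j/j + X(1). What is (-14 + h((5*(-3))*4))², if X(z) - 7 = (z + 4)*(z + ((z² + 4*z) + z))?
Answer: 841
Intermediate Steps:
X(z) = 7 + (4 + z)*(z² + 6*z) (X(z) = 7 + (z + 4)*(z + ((z² + 4*z) + z)) = 7 + (4 + z)*(z + (z² + 5*z)) = 7 + (4 + z)*(z² + 6*z))
h(j) = 43 (h(j) = j/j + (7 + 1³ + 10*1² + 24*1) = 1 + (7 + 1 + 10*1 + 24) = 1 + (7 + 1 + 10 + 24) = 1 + 42 = 43)
(-14 + h((5*(-3))*4))² = (-14 + 43)² = 29² = 841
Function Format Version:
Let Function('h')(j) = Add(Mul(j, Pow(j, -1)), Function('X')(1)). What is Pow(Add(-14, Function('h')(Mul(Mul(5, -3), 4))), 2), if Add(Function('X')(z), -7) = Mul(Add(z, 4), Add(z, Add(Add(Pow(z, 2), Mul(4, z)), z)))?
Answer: 841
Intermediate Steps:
Function('X')(z) = Add(7, Mul(Add(4, z), Add(Pow(z, 2), Mul(6, z)))) (Function('X')(z) = Add(7, Mul(Add(z, 4), Add(z, Add(Add(Pow(z, 2), Mul(4, z)), z)))) = Add(7, Mul(Add(4, z), Add(z, Add(Pow(z, 2), Mul(5, z))))) = Add(7, Mul(Add(4, z), Add(Pow(z, 2), Mul(6, z)))))
Function('h')(j) = 43 (Function('h')(j) = Add(Mul(j, Pow(j, -1)), Add(7, Pow(1, 3), Mul(10, Pow(1, 2)), Mul(24, 1))) = Add(1, Add(7, 1, Mul(10, 1), 24)) = Add(1, Add(7, 1, 10, 24)) = Add(1, 42) = 43)
Pow(Add(-14, Function('h')(Mul(Mul(5, -3), 4))), 2) = Pow(Add(-14, 43), 2) = Pow(29, 2) = 841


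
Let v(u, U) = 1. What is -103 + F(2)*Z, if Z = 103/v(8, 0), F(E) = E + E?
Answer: 309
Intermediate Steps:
F(E) = 2*E
Z = 103 (Z = 103/1 = 103*1 = 103)
-103 + F(2)*Z = -103 + (2*2)*103 = -103 + 4*103 = -103 + 412 = 309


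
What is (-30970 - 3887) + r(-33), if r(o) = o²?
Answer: -33768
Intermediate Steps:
(-30970 - 3887) + r(-33) = (-30970 - 3887) + (-33)² = -34857 + 1089 = -33768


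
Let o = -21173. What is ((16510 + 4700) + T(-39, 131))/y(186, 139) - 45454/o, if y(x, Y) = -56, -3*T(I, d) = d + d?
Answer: -166756799/444633 ≈ -375.04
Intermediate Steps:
T(I, d) = -2*d/3 (T(I, d) = -(d + d)/3 = -2*d/3)
((16510 + 4700) + T(-39, 131))/y(186, 139) - 45454/o = ((16510 + 4700) - ⅔*131)/(-56) - 45454/(-21173) = (21210 - 262/3)*(-1/56) - 45454*(-1/21173) = (63368/3)*(-1/56) + 45454/21173 = -7921/21 + 45454/21173 = -166756799/444633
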